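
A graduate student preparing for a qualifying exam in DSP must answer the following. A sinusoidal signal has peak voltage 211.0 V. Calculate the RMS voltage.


RMS voltage for a sinusoidal waveform:
V_rms = V_peak / sqrt(2)
      = 211.0 / 1.414214
      = 149.2 V

149.2 V


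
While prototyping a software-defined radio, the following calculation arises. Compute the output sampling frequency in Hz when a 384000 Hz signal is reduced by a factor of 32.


Decimation reduces the sample rate:
fs_out = fs_in / M
       = 384000 / 32
       = 12000.0 Hz

12000.0 Hz


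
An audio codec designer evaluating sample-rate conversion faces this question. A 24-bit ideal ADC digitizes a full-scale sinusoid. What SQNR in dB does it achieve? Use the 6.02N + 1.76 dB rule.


Theoretical SNR for a full-scale sinusoid:
SNR = 6.02 * N + 1.76
    = 6.02 * 24 + 1.76
    = 144.48 + 1.76
    = 146.24 dB

146.24 dB


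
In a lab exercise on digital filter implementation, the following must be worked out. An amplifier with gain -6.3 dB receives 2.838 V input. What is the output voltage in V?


Output voltage from dB gain:
V_out = V_in * 10^(gain_dB / 20)
      = 2.838 * 10^(-6.3 / 20)
      = 2.838 * 0.484172
      = 1.3741 V

1.3741 V


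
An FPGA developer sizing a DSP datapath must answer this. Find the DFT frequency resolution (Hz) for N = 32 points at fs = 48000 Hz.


DFT frequency resolution:
df = fs / N
   = 48000 / 32
   = 1500.0 Hz

1500.0 Hz


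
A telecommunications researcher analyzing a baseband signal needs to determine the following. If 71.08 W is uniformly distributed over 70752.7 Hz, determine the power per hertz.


Power spectral density:
PSD = P / BW
    = 71.08 / 70752.7
    = 0.00100463 W/Hz

0.00100463 W/Hz


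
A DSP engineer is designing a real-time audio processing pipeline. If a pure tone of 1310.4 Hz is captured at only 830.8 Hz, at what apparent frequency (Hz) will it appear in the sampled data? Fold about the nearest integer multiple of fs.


Compute the nearest integer multiple of fs to the signal:
n = round(1310.4 / 830.8) = 2
f_alias = |1310.4 - 2 * 830.8|
        = |1310.4 - 1661.6|
        = 351.2 Hz

351.2


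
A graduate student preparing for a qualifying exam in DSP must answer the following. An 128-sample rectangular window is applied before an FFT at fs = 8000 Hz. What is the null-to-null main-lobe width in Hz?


Main lobe width for a rectangular window:
Width = 2 * fs / N
      = 2 * 8000 / 128
      = 16000 / 128
      = 125.0 Hz

125.0 Hz


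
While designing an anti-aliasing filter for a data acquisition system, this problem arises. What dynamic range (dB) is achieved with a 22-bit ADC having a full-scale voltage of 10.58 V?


Dynamic range from full-scale to LSB:
V_min = V_max / 2^bits = 10.58 / 2^22
DR = 20 * log10(V_max / V_min)
   = 20 * log10(2^22)
   = 20 * 22 * log10(2)
   = 132.45 dB

132.45 dB


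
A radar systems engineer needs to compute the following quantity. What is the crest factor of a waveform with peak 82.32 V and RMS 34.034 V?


Crest factor is the ratio of peak to RMS:
CF = V_peak / V_rms
   = 82.32 / 34.034
   = 2.4188

2.4188


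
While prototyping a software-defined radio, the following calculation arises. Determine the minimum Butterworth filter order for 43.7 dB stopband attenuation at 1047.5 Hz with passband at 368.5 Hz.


Butterworth filter order formula:
n = log10(10^(A/10) - 1) / (2 * log10(f_stop/f_pass))
10^(43.7/10) - 1 = 23441.2882
f_stop/f_pass = 1047.5 / 368.5 = 2.8426
n = 4.8158 -> ceil = 5

5


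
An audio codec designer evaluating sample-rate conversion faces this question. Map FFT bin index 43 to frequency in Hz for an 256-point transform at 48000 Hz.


Frequency of DFT bin k:
f_k = k * fs / N
    = 43 * 48000 / 256
    = 2064000 / 256
    = 8062.5 Hz

8062.5 Hz


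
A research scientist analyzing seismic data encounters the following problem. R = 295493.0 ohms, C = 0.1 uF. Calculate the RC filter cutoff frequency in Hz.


Cutoff frequency of a first-order RC filter:
fc = 1 / (2 * pi * R * C)
C = 0.1 uF = 1e-07 F
fc = 1 / (2 * pi * 295493.0 * 1e-07)
   = 1 / 0.18566372759744
   = 5.386082 Hz

5.386082 Hz


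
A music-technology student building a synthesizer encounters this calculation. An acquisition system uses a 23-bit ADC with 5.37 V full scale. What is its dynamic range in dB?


Dynamic range from full-scale to LSB:
V_min = V_max / 2^bits = 5.37 / 2^23
DR = 20 * log10(V_max / V_min)
   = 20 * log10(2^23)
   = 20 * 23 * log10(2)
   = 138.47 dB

138.47 dB


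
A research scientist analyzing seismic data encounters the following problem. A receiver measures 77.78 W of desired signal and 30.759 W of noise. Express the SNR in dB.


SNR in decibels:
SNR = 10 * log10(Ps / Pn)
    = 10 * log10(77.78 / 30.759)
    = 10 * log10(2.5287)
    = 10 * 0.4029
    = 4.03 dB

4.03 dB


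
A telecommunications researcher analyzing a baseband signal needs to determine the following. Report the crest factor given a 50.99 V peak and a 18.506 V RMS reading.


Crest factor is the ratio of peak to RMS:
CF = V_peak / V_rms
   = 50.99 / 18.506
   = 2.7553

2.7553


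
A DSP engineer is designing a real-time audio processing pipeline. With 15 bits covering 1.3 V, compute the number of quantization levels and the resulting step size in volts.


Step 1 — number of quantization levels:
L = 2^N = 2^15 = 32768

Step 2 — LSB step size:
delta = Vfs / L
      = 1.3 / 32768
      = 3.967e-05 V

Levels = 32768; step size = 3.967e-05 V


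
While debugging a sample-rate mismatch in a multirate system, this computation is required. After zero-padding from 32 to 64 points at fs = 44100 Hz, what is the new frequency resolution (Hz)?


Frequency resolution after zero-padding:
N_padded = 32 * 2 = 64
df = fs / N_padded
   = 44100 / 64
   = 689.0625 Hz

689.0625 Hz


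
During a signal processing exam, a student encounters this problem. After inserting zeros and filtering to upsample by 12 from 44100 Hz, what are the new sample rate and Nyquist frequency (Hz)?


Step 1 — output sample rate after interpolation by L:
fs_out = L * fs_in = 12 * 44100 = 529200 Hz

Step 2 — Nyquist frequency of the output stream:
f_Nyq = fs_out / 2 = 529200 / 2 = 264600.0 Hz

fs_out = 529200 Hz; f_Nyquist = 264600.0 Hz


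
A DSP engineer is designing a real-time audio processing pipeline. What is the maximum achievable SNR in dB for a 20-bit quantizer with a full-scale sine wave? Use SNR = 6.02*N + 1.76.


Theoretical SNR for a full-scale sinusoid:
SNR = 6.02 * N + 1.76
    = 6.02 * 20 + 1.76
    = 120.4 + 1.76
    = 122.16 dB

122.16 dB


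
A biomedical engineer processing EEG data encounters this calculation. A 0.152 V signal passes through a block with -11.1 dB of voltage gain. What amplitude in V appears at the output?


Output voltage from dB gain:
V_out = V_in * 10^(gain_dB / 20)
      = 0.152 * 10^(-11.1 / 20)
      = 0.152 * 0.278612
      = 0.0423 V

0.0423 V


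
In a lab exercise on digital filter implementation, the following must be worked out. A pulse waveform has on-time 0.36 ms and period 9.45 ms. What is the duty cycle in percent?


Duty cycle as a percentage:
DC = (t_on / T) * 100
   = (0.36 / 9.45) * 100
   = 0.038095 * 100
   = 3.81 %

3.81 %


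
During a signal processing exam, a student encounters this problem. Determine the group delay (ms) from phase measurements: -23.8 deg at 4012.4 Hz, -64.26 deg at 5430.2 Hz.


Group delay from phase difference:
tau = -d(phi)/d(omega)
d(phi) = -40.46 deg = -0.70616 rad
d(omega) = 2*pi*(5430.2 - 4012.4) = 8908.3001 rad/s
tau = -(-0.70616) / 8908.3001
    = 0.0793 ms

0.0793 ms


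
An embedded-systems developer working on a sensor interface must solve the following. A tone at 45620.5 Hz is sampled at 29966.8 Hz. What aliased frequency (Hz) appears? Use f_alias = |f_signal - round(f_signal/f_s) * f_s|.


Compute the nearest integer multiple of fs to the signal:
n = round(45620.5 / 29966.8) = 2
f_alias = |45620.5 - 2 * 29966.8|
        = |45620.5 - 59933.6|
        = 14313.1 Hz

14313.1


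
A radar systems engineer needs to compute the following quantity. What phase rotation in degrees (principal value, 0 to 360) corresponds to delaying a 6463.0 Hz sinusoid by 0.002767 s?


Phase shift from frequency and time delay:
phi = 360 * f * t_delay
    = 360 * 6463.0 * 0.002767
    = 6437.92 degrees
    mod 360 = 317.92 degrees

317.92 degrees


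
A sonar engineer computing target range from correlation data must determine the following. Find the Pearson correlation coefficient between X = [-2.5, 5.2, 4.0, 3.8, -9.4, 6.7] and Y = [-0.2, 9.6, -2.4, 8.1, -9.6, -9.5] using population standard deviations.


Pearson correlation coefficient (population):
r = cov(X,Y) / (std(X) * std(Y))
Mean X = 1.3, Mean Y = -0.6667
Cov(X,Y) = 17.231667
Std(X) = 5.580323, Std(Y) = 7.564317
r = 0.4082

0.4082


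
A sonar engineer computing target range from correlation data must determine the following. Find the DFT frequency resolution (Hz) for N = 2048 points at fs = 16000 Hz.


DFT frequency resolution:
df = fs / N
   = 16000 / 2048
   = 7.8125 Hz

7.8125 Hz


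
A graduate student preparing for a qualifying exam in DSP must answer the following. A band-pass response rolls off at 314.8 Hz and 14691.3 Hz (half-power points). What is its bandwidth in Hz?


Bandwidth is the difference of -3dB frequencies:
BW = f_high - f_low
   = 14691.3 - 314.8
   = 14376.5 Hz

14376.5 Hz


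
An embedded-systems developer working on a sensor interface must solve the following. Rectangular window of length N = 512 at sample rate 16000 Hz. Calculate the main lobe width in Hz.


Main lobe width for a rectangular window:
Width = 2 * fs / N
      = 2 * 16000 / 512
      = 32000 / 512
      = 62.5 Hz

62.5 Hz


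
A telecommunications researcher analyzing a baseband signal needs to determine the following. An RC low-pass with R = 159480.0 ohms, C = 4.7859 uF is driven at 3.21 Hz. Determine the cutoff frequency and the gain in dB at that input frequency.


Step 1 — cutoff frequency:
fc = 1 / (2*pi*R*C)
C = 4.7859 uF = 4.7859e-06 F
fc = 1 / (2*pi*159480.0*4.7859e-06)
   = 0.208521 Hz

Step 2 — magnitude at f = 3.21 Hz:
|H(f)| = 1 / sqrt(1 + (f/fc)^2)
f/fc = 3.21 / 0.208521 = 15.394133
|H| = 1 / sqrt(1 + 236.979331) = 0.0648232
|H|_dB = 20*log10(0.0648232) = -23.77 dB

fc = 0.208521 Hz; |H(3.21 Hz)| = -23.77 dB


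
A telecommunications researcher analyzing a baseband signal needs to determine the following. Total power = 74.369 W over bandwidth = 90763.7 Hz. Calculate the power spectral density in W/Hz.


Power spectral density:
PSD = P / BW
    = 74.369 / 90763.7
    = 0.00081937 W/Hz

0.00081937 W/Hz


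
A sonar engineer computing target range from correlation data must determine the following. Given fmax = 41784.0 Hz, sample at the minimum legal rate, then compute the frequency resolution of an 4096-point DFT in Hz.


Step 1 — Nyquist sampling rate:
fs = 2 * fmax = 2 * 41784.0 = 83568.0 Hz

Step 2 — DFT bin spacing:
df = fs / N = 83568.0 / 4096 = 20.4023 Hz

20.4023 Hz


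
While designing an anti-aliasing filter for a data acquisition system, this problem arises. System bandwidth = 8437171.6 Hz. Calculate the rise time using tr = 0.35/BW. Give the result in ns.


Rise time from bandwidth relationship:
tr = 0.35 / BW
   = 0.35 / 8437171.6
   = 4.148309607e-08 s
   = 41.4831 ns

41.4831 ns


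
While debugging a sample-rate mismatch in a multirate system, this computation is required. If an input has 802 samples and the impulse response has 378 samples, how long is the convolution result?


Linear convolution output length:
L = N + M - 1
  = 802 + 378 - 1
  = 1179 samples

1179


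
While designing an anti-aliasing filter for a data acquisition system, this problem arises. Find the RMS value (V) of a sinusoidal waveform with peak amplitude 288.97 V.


RMS voltage for a sinusoidal waveform:
V_rms = V_peak / sqrt(2)
      = 288.97 / 1.414214
      = 204.333 V

204.333 V


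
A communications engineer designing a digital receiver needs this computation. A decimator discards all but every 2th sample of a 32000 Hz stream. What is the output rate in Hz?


Decimation reduces the sample rate:
fs_out = fs_in / M
       = 32000 / 2
       = 16000.0 Hz

16000.0 Hz


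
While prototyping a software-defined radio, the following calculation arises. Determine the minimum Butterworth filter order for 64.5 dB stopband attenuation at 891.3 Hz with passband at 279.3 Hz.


Butterworth filter order formula:
n = log10(10^(A/10) - 1) / (2 * log10(f_stop/f_pass))
10^(64.5/10) - 1 = 2818381.9313
f_stop/f_pass = 891.3 / 279.3 = 3.1912
n = 6.3994 -> ceil = 7

7


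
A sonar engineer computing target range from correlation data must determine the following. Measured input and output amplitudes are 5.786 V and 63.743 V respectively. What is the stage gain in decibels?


Voltage gain in dB:
G = 20 * log10(Vout / Vin)
  = 20 * log10(63.743 / 5.786)
  = 20 * log10(11.016765)
  = 20 * 1.042054
  = 20.84 dB

20.84 dB


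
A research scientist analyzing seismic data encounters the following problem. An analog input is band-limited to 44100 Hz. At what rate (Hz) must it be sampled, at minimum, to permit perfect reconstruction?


The Nyquist rate is twice the maximum frequency component.
fs_min = 2 * fmax
      = 2 * 44100
      = 88200 Hz

88200


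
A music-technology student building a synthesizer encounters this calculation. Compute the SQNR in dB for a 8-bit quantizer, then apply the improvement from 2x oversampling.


Step 1 — baseline SQNR at Nyquist:
SQNR_base = 6.02*N + 1.76
          = 6.02*8 + 1.76
          = 49.92 dB

Step 2 — oversampling processing gain:
G = 10*log10(OSR) = 10*log10(2) = 3.01 dB

Step 3 — total:
SQNR_total = 49.92 + 3.01 = 52.93 dB

Base SQNR = 49.92 dB; oversampled SQNR = 52.93 dB


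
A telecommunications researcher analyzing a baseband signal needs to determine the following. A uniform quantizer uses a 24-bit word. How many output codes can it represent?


Number of quantization levels = 2^N
= 2^24
= 16777216

16777216


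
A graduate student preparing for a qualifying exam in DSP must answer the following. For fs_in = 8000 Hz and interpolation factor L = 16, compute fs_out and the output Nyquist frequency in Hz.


Step 1 — output sample rate after interpolation by L:
fs_out = L * fs_in = 16 * 8000 = 128000 Hz

Step 2 — Nyquist frequency of the output stream:
f_Nyq = fs_out / 2 = 128000 / 2 = 64000.0 Hz

fs_out = 128000 Hz; f_Nyquist = 64000.0 Hz


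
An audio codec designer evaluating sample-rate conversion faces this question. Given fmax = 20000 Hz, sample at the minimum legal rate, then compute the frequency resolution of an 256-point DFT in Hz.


Step 1 — Nyquist sampling rate:
fs = 2 * fmax = 2 * 20000 = 40000 Hz

Step 2 — DFT bin spacing:
df = fs / N = 40000 / 256 = 156.25 Hz

156.25 Hz


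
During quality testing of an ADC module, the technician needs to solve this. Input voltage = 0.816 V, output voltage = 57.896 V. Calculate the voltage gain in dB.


Voltage gain in dB:
G = 20 * log10(Vout / Vin)
  = 20 * log10(57.896 / 0.816)
  = 20 * log10(70.95098)
  = 20 * 1.850958
  = 37.02 dB

37.02 dB


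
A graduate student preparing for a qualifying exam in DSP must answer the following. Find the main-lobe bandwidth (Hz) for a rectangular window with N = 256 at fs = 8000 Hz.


Main lobe width for a rectangular window:
Width = 2 * fs / N
      = 2 * 8000 / 256
      = 16000 / 256
      = 62.5 Hz

62.5 Hz


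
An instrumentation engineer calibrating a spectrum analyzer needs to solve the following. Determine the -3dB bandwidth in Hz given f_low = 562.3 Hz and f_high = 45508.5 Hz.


Bandwidth is the difference of -3dB frequencies:
BW = f_high - f_low
   = 45508.5 - 562.3
   = 44946.2 Hz

44946.2 Hz


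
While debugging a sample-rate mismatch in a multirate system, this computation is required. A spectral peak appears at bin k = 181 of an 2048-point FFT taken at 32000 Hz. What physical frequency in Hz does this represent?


Frequency of DFT bin k:
f_k = k * fs / N
    = 181 * 32000 / 2048
    = 5792000 / 2048
    = 2828.125 Hz

2828.125 Hz


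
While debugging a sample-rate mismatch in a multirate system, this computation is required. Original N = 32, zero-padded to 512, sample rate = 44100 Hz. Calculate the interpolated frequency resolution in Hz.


Frequency resolution after zero-padding:
N_padded = 32 * 16 = 512
df = fs / N_padded
   = 44100 / 512
   = 86.1328 Hz

86.1328 Hz


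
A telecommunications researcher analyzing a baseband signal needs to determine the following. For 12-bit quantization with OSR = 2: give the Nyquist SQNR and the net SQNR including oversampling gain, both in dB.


Step 1 — baseline SQNR at Nyquist:
SQNR_base = 6.02*N + 1.76
          = 6.02*12 + 1.76
          = 74.0 dB

Step 2 — oversampling processing gain:
G = 10*log10(OSR) = 10*log10(2) = 3.01 dB

Step 3 — total:
SQNR_total = 74.0 + 3.01 = 77.01 dB

Base SQNR = 74.0 dB; oversampled SQNR = 77.01 dB


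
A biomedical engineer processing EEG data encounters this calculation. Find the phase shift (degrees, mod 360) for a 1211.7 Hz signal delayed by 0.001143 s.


Phase shift from frequency and time delay:
phi = 360 * f * t_delay
    = 360 * 1211.7 * 0.001143
    = 498.59 degrees
    mod 360 = 138.59 degrees

138.59 degrees


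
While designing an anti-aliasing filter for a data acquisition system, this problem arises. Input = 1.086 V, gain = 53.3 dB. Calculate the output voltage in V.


Output voltage from dB gain:
V_out = V_in * 10^(gain_dB / 20)
      = 1.086 * 10^(53.3 / 20)
      = 1.086 * 462.381021
      = 502.1458 V

502.1458 V


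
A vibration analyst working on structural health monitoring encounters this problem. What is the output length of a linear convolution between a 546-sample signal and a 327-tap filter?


Linear convolution output length:
L = N + M - 1
  = 546 + 327 - 1
  = 872 samples

872


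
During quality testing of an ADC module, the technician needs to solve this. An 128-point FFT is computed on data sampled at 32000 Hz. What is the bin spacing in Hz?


DFT frequency resolution:
df = fs / N
   = 32000 / 128
   = 250.0 Hz

250.0 Hz


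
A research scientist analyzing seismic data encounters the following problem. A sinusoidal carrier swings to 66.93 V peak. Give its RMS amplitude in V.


RMS voltage for a sinusoidal waveform:
V_rms = V_peak / sqrt(2)
      = 66.93 / 1.414214
      = 47.327 V

47.327 V


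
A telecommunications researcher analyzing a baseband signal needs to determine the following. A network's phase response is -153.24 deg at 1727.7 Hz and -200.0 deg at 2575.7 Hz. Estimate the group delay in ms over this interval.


Group delay from phase difference:
tau = -d(phi)/d(omega)
d(phi) = -46.76 deg = -0.816116 rad
d(omega) = 2*pi*(2575.7 - 1727.7) = 5328.1411 rad/s
tau = -(-0.816116) / 5328.1411
    = 0.1532 ms

0.1532 ms


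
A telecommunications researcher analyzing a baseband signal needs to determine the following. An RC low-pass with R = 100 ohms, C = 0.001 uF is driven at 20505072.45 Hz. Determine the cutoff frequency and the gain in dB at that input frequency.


Step 1 — cutoff frequency:
fc = 1 / (2*pi*R*C)
C = 0.001 uF = 1e-09 F
fc = 1 / (2*pi*100*1e-09)
   = 1591549.431 Hz

Step 2 — magnitude at f = 20505072.45 Hz:
|H(f)| = 1 / sqrt(1 + (f/fc)^2)
f/fc = 20505072.45 / 1591549.431 = 12.883717
|H| = 1 / sqrt(1 + 165.990164) = 0.0773846
|H|_dB = 20*log10(0.0773846) = -22.23 dB

fc = 1591549.431 Hz; |H(20505072.45 Hz)| = -22.23 dB


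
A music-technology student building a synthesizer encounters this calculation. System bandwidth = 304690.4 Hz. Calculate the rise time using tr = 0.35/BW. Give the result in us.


Rise time from bandwidth relationship:
tr = 0.35 / BW
   = 0.35 / 304690.4
   = 1.148707015e-06 s
   = 1.1487 us

1.1487 us


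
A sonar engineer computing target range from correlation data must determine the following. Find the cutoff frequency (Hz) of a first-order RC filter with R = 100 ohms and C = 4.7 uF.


Cutoff frequency of a first-order RC filter:
fc = 1 / (2 * pi * R * C)
C = 4.7 uF = 4.7e-06 F
fc = 1 / (2 * pi * 100 * 4.7e-06)
   = 1 / 0.0029530970943744
   = 338.627538 Hz

338.627538 Hz


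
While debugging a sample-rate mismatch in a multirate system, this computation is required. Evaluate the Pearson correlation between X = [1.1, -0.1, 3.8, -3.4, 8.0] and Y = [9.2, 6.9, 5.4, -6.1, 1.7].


Pearson correlation coefficient (population):
r = cov(X,Y) / (std(X) * std(Y))
Mean X = 1.88, Mean Y = 3.42
Cov(X,Y) = 6.4284
Std(X) = 3.83531, Std(Y) = 5.34842
r = 0.3134

0.3134


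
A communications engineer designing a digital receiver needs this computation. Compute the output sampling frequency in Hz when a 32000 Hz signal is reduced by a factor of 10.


Decimation reduces the sample rate:
fs_out = fs_in / M
       = 32000 / 10
       = 3200.0 Hz

3200.0 Hz


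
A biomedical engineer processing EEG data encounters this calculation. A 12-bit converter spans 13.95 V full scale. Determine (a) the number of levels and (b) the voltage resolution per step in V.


Step 1 — number of quantization levels:
L = 2^N = 2^12 = 4096

Step 2 — LSB step size:
delta = Vfs / L
      = 13.95 / 4096
      = 0.00340576 V

Levels = 4096; step size = 0.00340576 V


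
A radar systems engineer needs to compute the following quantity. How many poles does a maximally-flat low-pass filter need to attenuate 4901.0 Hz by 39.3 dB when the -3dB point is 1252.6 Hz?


Butterworth filter order formula:
n = log10(10^(A/10) - 1) / (2 * log10(f_stop/f_pass))
10^(39.3/10) - 1 = 8510.3804
f_stop/f_pass = 4901.0 / 1252.6 = 3.9127
n = 3.3166 -> ceil = 4

4


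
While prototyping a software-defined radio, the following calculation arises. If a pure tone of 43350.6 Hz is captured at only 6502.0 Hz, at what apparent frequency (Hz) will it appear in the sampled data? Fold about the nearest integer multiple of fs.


Compute the nearest integer multiple of fs to the signal:
n = round(43350.6 / 6502.0) = 7
f_alias = |43350.6 - 7 * 6502.0|
        = |43350.6 - 45514.0|
        = 2163.4 Hz

2163.4


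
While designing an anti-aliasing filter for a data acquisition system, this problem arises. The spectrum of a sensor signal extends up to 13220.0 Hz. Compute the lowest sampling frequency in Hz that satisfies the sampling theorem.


The Nyquist rate is twice the maximum frequency component.
fs_min = 2 * fmax
      = 2 * 13220.0
      = 26440.0 Hz

26440.0


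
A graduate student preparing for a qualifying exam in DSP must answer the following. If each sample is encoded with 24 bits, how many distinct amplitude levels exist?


Number of quantization levels = 2^N
= 2^24
= 16777216

16777216


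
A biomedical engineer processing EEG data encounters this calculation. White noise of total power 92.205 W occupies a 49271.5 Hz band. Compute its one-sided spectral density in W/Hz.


Power spectral density:
PSD = P / BW
    = 92.205 / 49271.5
    = 0.00187137 W/Hz

0.00187137 W/Hz


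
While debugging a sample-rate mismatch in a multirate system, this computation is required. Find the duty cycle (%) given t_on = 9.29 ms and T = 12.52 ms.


Duty cycle as a percentage:
DC = (t_on / T) * 100
   = (9.29 / 12.52) * 100
   = 0.742013 * 100
   = 74.2 %

74.2 %


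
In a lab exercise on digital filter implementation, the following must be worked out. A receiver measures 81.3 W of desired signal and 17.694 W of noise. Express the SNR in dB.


SNR in decibels:
SNR = 10 * log10(Ps / Pn)
    = 10 * log10(81.3 / 17.694)
    = 10 * log10(4.5948)
    = 10 * 0.6623
    = 6.62 dB

6.62 dB


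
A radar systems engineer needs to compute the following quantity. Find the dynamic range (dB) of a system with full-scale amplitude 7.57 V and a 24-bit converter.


Dynamic range from full-scale to LSB:
V_min = V_max / 2^bits = 7.57 / 2^24
DR = 20 * log10(V_max / V_min)
   = 20 * log10(2^24)
   = 20 * 24 * log10(2)
   = 144.49 dB

144.49 dB


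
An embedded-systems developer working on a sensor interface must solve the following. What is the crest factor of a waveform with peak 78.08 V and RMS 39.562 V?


Crest factor is the ratio of peak to RMS:
CF = V_peak / V_rms
   = 78.08 / 39.562
   = 1.9736

1.9736


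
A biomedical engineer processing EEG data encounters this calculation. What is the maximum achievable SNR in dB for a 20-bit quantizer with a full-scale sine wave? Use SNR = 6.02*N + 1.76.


Theoretical SNR for a full-scale sinusoid:
SNR = 6.02 * N + 1.76
    = 6.02 * 20 + 1.76
    = 120.4 + 1.76
    = 122.16 dB

122.16 dB


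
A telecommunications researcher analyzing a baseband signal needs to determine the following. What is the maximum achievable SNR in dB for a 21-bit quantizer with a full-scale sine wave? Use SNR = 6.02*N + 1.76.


Theoretical SNR for a full-scale sinusoid:
SNR = 6.02 * N + 1.76
    = 6.02 * 21 + 1.76
    = 126.42 + 1.76
    = 128.18 dB

128.18 dB


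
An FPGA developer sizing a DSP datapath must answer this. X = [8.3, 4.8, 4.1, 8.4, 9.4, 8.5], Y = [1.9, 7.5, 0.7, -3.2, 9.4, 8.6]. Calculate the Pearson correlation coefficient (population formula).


Pearson correlation coefficient (population):
r = cov(X,Y) / (std(X) * std(Y))
Mean X = 7.25, Mean Y = 4.15
Cov(X,Y) = 1.449167
Std(X) = 2.022169, Std(Y) = 4.647132
r = 0.1542

0.1542


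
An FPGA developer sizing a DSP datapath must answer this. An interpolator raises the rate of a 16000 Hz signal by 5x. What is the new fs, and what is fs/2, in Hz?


Step 1 — output sample rate after interpolation by L:
fs_out = L * fs_in = 5 * 16000 = 80000 Hz

Step 2 — Nyquist frequency of the output stream:
f_Nyq = fs_out / 2 = 80000 / 2 = 40000.0 Hz

fs_out = 80000 Hz; f_Nyquist = 40000.0 Hz


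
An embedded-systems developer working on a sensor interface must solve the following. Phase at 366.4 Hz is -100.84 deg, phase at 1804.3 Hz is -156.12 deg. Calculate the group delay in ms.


Group delay from phase difference:
tau = -d(phi)/d(omega)
d(phi) = -55.28 deg = -0.964818 rad
d(omega) = 2*pi*(1804.3 - 366.4) = 9034.5922 rad/s
tau = -(-0.964818) / 9034.5922
    = 0.1068 ms

0.1068 ms


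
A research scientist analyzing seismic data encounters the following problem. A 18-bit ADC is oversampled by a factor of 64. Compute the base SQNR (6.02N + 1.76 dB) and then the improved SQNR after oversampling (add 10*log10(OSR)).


Step 1 — baseline SQNR at Nyquist:
SQNR_base = 6.02*N + 1.76
          = 6.02*18 + 1.76
          = 110.12 dB

Step 2 — oversampling processing gain:
G = 10*log10(OSR) = 10*log10(64) = 18.06 dB

Step 3 — total:
SQNR_total = 110.12 + 18.06 = 128.18 dB

Base SQNR = 110.12 dB; oversampled SQNR = 128.18 dB


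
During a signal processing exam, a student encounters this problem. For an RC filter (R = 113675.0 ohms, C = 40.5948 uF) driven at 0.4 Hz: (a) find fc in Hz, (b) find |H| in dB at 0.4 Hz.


Step 1 — cutoff frequency:
fc = 1 / (2*pi*R*C)
C = 40.5948 uF = 4.05948e-05 F
fc = 1 / (2*pi*113675.0*4.05948e-05)
   = 0.0344893 Hz

Step 2 — magnitude at f = 0.4 Hz:
|H(f)| = 1 / sqrt(1 + (f/fc)^2)
f/fc = 0.4 / 0.0344893 = 11.5978
|H| = 1 / sqrt(1 + 134.508965) = 0.0859045
|H|_dB = 20*log10(0.0859045) = -21.32 dB

fc = 0.0344893 Hz; |H(0.4 Hz)| = -21.32 dB


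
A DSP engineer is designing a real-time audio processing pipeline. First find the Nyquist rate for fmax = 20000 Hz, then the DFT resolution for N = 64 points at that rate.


Step 1 — Nyquist sampling rate:
fs = 2 * fmax = 2 * 20000 = 40000 Hz

Step 2 — DFT bin spacing:
df = fs / N = 40000 / 64 = 625.0 Hz

625.0 Hz


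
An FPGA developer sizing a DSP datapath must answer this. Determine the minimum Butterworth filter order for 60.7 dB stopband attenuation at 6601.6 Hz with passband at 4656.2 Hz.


Butterworth filter order formula:
n = log10(10^(A/10) - 1) / (2 * log10(f_stop/f_pass))
10^(60.7/10) - 1 = 1174896.5549
f_stop/f_pass = 6601.6 / 4656.2 = 1.4178
n = 20.0175 -> ceil = 21

21


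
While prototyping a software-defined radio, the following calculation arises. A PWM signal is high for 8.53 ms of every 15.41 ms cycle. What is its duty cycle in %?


Duty cycle as a percentage:
DC = (t_on / T) * 100
   = (8.53 / 15.41) * 100
   = 0.553537 * 100
   = 55.35 %

55.35 %


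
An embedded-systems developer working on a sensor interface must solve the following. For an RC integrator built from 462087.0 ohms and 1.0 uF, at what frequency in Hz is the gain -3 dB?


Cutoff frequency of a first-order RC filter:
fc = 1 / (2 * pi * R * C)
C = 1.0 uF = 1e-06 F
fc = 1 / (2 * pi * 462087.0 * 1e-06)
   = 1 / 2.9033782490387
   = 0.344426 Hz

0.344426 Hz


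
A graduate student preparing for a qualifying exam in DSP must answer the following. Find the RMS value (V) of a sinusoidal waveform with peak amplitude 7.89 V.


RMS voltage for a sinusoidal waveform:
V_rms = V_peak / sqrt(2)
      = 7.89 / 1.414214
      = 5.579 V

5.579 V


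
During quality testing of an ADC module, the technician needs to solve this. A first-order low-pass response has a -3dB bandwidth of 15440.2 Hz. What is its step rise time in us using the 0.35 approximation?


Rise time from bandwidth relationship:
tr = 0.35 / BW
   = 0.35 / 15440.2
   = 2.266810015e-05 s
   = 22.6681 us

22.6681 us


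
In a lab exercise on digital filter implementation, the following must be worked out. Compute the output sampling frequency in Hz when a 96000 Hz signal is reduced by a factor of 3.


Decimation reduces the sample rate:
fs_out = fs_in / M
       = 96000 / 3
       = 32000.0 Hz

32000.0 Hz


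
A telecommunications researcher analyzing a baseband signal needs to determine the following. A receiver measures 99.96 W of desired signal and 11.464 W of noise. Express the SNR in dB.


SNR in decibels:
SNR = 10 * log10(Ps / Pn)
    = 10 * log10(99.96 / 11.464)
    = 10 * log10(8.7195)
    = 10 * 0.9405
    = 9.4 dB

9.4 dB


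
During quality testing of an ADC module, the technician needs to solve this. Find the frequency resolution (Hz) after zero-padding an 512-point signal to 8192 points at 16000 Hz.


Frequency resolution after zero-padding:
N_padded = 512 * 16 = 8192
df = fs / N_padded
   = 16000 / 8192
   = 1.9531 Hz

1.9531 Hz


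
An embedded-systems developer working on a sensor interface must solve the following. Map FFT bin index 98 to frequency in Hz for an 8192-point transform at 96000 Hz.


Frequency of DFT bin k:
f_k = k * fs / N
    = 98 * 96000 / 8192
    = 9408000 / 8192
    = 1148.438 Hz

1148.438 Hz


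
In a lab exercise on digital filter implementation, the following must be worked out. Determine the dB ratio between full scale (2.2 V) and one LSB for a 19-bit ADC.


Dynamic range from full-scale to LSB:
V_min = V_max / 2^bits = 2.2 / 2^19
DR = 20 * log10(V_max / V_min)
   = 20 * log10(2^19)
   = 20 * 19 * log10(2)
   = 114.39 dB

114.39 dB


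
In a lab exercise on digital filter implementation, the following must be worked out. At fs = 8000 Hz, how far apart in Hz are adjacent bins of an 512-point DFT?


DFT frequency resolution:
df = fs / N
   = 8000 / 512
   = 15.625 Hz

15.625 Hz


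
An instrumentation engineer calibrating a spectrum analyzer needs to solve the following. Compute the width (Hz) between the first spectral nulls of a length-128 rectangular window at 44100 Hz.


Main lobe width for a rectangular window:
Width = 2 * fs / N
      = 2 * 44100 / 128
      = 88200 / 128
      = 689.062 Hz

689.062 Hz


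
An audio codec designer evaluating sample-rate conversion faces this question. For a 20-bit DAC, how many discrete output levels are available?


Number of quantization levels = 2^N
= 2^20
= 1048576

1048576


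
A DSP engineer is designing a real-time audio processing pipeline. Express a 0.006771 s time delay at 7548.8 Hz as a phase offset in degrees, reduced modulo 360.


Phase shift from frequency and time delay:
phi = 360 * f * t_delay
    = 360 * 7548.8 * 0.006771
    = 18400.65 degrees
    mod 360 = 40.65 degrees

40.65 degrees


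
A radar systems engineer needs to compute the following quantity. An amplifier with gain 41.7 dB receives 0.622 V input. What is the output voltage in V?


Output voltage from dB gain:
V_out = V_in * 10^(gain_dB / 20)
      = 0.622 * 10^(41.7 / 20)
      = 0.622 * 121.6186
      = 75.6468 V

75.6468 V


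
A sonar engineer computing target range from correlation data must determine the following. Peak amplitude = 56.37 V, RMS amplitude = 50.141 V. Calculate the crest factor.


Crest factor is the ratio of peak to RMS:
CF = V_peak / V_rms
   = 56.37 / 50.141
   = 1.1242

1.1242


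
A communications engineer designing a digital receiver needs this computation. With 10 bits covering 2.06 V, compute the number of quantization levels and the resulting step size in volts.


Step 1 — number of quantization levels:
L = 2^N = 2^10 = 1024

Step 2 — LSB step size:
delta = Vfs / L
      = 2.06 / 1024
      = 0.00201172 V

Levels = 1024; step size = 0.00201172 V


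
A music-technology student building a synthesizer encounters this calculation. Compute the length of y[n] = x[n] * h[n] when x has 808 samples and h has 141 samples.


Linear convolution output length:
L = N + M - 1
  = 808 + 141 - 1
  = 948 samples

948


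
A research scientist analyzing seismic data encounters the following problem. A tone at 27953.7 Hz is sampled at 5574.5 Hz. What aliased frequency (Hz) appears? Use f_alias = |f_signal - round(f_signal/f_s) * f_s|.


Compute the nearest integer multiple of fs to the signal:
n = round(27953.7 / 5574.5) = 5
f_alias = |27953.7 - 5 * 5574.5|
        = |27953.7 - 27872.5|
        = 81.2 Hz

81.2


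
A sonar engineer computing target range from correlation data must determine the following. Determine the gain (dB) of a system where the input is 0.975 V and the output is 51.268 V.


Voltage gain in dB:
G = 20 * log10(Vout / Vin)
  = 20 * log10(51.268 / 0.975)
  = 20 * log10(52.582564)
  = 20 * 1.720842
  = 34.42 dB

34.42 dB


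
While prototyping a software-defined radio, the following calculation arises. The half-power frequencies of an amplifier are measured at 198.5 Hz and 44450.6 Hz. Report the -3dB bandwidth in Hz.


Bandwidth is the difference of -3dB frequencies:
BW = f_high - f_low
   = 44450.6 - 198.5
   = 44252.1 Hz

44252.1 Hz


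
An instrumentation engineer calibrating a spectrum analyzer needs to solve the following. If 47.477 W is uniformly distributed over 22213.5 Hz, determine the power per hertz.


Power spectral density:
PSD = P / BW
    = 47.477 / 22213.5
    = 0.0021373 W/Hz

0.0021373 W/Hz


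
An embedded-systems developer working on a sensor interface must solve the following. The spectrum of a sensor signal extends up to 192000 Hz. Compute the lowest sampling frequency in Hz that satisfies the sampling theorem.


The Nyquist rate is twice the maximum frequency component.
fs_min = 2 * fmax
      = 2 * 192000
      = 384000 Hz

384000


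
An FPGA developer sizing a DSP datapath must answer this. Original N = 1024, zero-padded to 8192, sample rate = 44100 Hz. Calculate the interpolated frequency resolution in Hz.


Frequency resolution after zero-padding:
N_padded = 1024 * 8 = 8192
df = fs / N_padded
   = 44100 / 8192
   = 5.3833 Hz

5.3833 Hz


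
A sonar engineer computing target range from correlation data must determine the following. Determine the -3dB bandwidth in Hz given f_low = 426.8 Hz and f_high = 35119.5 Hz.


Bandwidth is the difference of -3dB frequencies:
BW = f_high - f_low
   = 35119.5 - 426.8
   = 34692.7 Hz

34692.7 Hz


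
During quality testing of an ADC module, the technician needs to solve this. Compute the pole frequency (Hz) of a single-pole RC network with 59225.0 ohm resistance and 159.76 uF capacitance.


Cutoff frequency of a first-order RC filter:
fc = 1 / (2 * pi * R * C)
C = 159.76 uF = 0.00015976 F
fc = 1 / (2 * pi * 59225.0 * 0.00015976)
   = 1 / 59.450154774877
   = 0.016821 Hz

0.016821 Hz


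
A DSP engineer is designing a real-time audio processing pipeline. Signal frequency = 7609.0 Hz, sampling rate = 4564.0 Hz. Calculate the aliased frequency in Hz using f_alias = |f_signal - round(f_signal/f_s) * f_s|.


Compute the nearest integer multiple of fs to the signal:
n = round(7609.0 / 4564.0) = 2
f_alias = |7609.0 - 2 * 4564.0|
        = |7609.0 - 9128.0|
        = 1519.0 Hz

1519.0


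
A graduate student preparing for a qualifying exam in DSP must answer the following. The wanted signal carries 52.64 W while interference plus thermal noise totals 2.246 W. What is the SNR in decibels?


SNR in decibels:
SNR = 10 * log10(Ps / Pn)
    = 10 * log10(52.64 / 2.246)
    = 10 * log10(23.4372)
    = 10 * 1.3699
    = 13.7 dB

13.7 dB


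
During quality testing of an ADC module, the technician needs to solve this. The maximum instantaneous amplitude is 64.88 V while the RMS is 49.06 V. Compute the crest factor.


Crest factor is the ratio of peak to RMS:
CF = V_peak / V_rms
   = 64.88 / 49.06
   = 1.3225

1.3225


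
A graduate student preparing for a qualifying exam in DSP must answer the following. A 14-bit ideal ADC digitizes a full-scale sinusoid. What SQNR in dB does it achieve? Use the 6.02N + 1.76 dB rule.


Theoretical SNR for a full-scale sinusoid:
SNR = 6.02 * N + 1.76
    = 6.02 * 14 + 1.76
    = 84.28 + 1.76
    = 86.04 dB

86.04 dB


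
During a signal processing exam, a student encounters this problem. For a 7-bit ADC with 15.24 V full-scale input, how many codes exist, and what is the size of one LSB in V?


Step 1 — number of quantization levels:
L = 2^N = 2^7 = 128

Step 2 — LSB step size:
delta = Vfs / L
      = 15.24 / 128
      = 0.1190625 V

Levels = 128; step size = 0.1190625 V


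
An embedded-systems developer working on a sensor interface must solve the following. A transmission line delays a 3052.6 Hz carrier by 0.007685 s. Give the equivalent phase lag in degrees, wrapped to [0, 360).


Phase shift from frequency and time delay:
phi = 360 * f * t_delay
    = 360 * 3052.6 * 0.007685
    = 8445.32 degrees
    mod 360 = 165.32 degrees

165.32 degrees


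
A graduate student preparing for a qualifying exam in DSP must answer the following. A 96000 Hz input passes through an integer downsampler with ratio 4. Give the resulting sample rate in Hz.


Decimation reduces the sample rate:
fs_out = fs_in / M
       = 96000 / 4
       = 24000.0 Hz

24000.0 Hz


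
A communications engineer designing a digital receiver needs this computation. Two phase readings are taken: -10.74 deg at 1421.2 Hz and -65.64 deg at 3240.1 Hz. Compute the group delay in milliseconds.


Group delay from phase difference:
tau = -d(phi)/d(omega)
d(phi) = -54.9 deg = -0.958186 rad
d(omega) = 2*pi*(3240.1 - 1421.2) = 11428.4858 rad/s
tau = -(-0.958186) / 11428.4858
    = 0.0838 ms

0.0838 ms


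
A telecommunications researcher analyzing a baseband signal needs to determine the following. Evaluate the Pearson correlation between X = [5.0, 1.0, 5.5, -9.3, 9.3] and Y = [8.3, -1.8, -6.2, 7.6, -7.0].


Pearson correlation coefficient (population):
r = cov(X,Y) / (std(X) * std(Y))
Mean X = 2.3, Mean Y = 0.18
Cov(X,Y) = -26.45
Std(X) = 6.368359, Std(Y) = 6.590417
r = -0.6302

-0.6302


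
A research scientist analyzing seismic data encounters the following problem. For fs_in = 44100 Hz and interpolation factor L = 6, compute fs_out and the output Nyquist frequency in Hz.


Step 1 — output sample rate after interpolation by L:
fs_out = L * fs_in = 6 * 44100 = 264600 Hz

Step 2 — Nyquist frequency of the output stream:
f_Nyq = fs_out / 2 = 264600 / 2 = 132300.0 Hz

fs_out = 264600 Hz; f_Nyquist = 132300.0 Hz


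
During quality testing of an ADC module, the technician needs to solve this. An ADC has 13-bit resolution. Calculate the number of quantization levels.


Number of quantization levels = 2^N
= 2^13
= 8192

8192
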